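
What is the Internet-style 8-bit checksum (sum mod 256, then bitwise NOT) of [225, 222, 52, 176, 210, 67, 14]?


Sum = 966 mod 256 = 198
Complement = 57

57


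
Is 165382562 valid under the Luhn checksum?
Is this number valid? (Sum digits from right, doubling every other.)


Luhn sum = 37
37 mod 10 = 7

Invalid (Luhn sum mod 10 = 7)


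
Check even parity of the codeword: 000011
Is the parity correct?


Number of 1s: 2

Yes, parity is correct (2 ones)


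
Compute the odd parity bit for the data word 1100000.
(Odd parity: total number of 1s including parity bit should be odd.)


Number of 1s in data: 2
Parity bit: 1

1


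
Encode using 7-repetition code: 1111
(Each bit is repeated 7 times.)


Each bit -> 7 copies

1111111111111111111111111111


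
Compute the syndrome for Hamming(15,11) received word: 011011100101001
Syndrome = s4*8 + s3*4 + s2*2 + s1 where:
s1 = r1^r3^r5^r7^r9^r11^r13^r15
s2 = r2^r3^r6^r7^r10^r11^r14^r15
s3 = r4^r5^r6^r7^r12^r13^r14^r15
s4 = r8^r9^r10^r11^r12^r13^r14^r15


s1=0, s2=0, s3=1, s4=1

Syndrome = 12 (error at position 12)


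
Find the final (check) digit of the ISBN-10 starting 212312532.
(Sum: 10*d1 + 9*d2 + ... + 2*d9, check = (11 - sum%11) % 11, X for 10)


Weighted sum: 115
115 mod 11 = 5

Check digit: 6


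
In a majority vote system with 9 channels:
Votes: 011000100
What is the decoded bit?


Ones: 3 out of 9
Threshold: 5

0 (3/9 voted 1)


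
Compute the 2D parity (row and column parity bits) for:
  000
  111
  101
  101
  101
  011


Row parities: 010000
Column parities: 001

Row P: 010000, Col P: 001, Corner: 1


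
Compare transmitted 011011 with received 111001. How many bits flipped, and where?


XOR: 100010

2 error(s) at position(s): 0, 4


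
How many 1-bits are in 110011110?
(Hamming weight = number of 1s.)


Counting 1s in 110011110

6


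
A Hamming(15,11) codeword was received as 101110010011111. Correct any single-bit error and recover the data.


Syndrome = 0: no error detected

Data: 11000011111 (no errors)


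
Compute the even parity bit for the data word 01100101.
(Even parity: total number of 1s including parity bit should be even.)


Number of 1s in data: 4
Parity bit: 0

0


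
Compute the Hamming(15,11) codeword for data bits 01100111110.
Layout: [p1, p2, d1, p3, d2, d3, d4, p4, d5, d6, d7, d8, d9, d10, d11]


Parity bits: p1=1, p2=0, p3=1, p4=1

100111010111110


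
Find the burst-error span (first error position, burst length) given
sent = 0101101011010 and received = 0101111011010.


XOR: 0000010000000

Burst at position 5, length 1


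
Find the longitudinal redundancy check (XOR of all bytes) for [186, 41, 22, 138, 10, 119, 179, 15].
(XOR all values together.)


XOR chain: 186 ^ 41 ^ 22 ^ 138 ^ 10 ^ 119 ^ 179 ^ 15 = 206

206


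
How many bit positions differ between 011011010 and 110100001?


XOR: 101111011
Count of 1s: 7

7


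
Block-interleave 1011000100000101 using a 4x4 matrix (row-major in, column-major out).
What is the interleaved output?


Matrix:
  1011
  0001
  0000
  0101
Read columns: 1000000110001101

1000000110001101


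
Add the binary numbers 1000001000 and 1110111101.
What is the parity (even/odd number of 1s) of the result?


1000001000 = 520
1110111101 = 957
Sum = 1477 = 10111000101
1s count = 6

even parity (6 ones in 10111000101)


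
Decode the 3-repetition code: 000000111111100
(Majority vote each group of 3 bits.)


Groups: 000, 000, 111, 111, 100
Majority votes: 00110

00110


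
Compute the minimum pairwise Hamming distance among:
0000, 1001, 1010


Comparing all pairs, minimum distance: 2
Can detect 1 errors, correct 0 errors

2


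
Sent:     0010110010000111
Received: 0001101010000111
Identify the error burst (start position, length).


XOR: 0011011000000000

Burst at position 2, length 5


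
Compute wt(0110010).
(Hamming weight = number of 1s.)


Counting 1s in 0110010

3


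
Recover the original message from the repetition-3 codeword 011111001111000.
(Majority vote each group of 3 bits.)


Groups: 011, 111, 001, 111, 000
Majority votes: 11010

11010


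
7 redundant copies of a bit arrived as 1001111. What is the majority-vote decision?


Ones: 5 out of 7
Threshold: 4

1 (5/7 voted 1)


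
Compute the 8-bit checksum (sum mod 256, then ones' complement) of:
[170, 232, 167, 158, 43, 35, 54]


Sum = 859 mod 256 = 91
Complement = 164

164


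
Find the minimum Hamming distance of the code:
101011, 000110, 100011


Comparing all pairs, minimum distance: 1
Can detect 0 errors, correct 0 errors

1


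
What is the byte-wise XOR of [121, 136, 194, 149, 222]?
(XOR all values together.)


XOR chain: 121 ^ 136 ^ 194 ^ 149 ^ 222 = 120

120


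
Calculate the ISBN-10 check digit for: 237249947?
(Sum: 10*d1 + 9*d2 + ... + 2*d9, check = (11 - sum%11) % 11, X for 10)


Weighted sum: 248
248 mod 11 = 6

Check digit: 5


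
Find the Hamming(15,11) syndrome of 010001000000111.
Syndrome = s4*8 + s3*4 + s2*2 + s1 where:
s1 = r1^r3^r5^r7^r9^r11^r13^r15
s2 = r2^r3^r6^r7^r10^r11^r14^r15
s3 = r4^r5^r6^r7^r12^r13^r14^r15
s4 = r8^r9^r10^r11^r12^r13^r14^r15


s1=0, s2=0, s3=0, s4=1

Syndrome = 8 (error at position 8)


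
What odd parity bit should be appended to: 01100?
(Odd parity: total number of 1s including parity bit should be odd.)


Number of 1s in data: 2
Parity bit: 1

1


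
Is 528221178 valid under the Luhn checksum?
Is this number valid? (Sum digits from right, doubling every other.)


Luhn sum = 39
39 mod 10 = 9

Invalid (Luhn sum mod 10 = 9)


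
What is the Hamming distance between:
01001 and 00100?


XOR: 01101
Count of 1s: 3

3


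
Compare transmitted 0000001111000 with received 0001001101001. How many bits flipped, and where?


XOR: 0001000010001

3 error(s) at position(s): 3, 8, 12


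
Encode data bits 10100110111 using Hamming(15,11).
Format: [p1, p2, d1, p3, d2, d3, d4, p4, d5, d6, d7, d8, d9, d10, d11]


Parity bits: p1=0, p2=0, p3=0, p4=1

001001010110111


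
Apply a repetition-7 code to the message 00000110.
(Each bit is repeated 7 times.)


Each bit -> 7 copies

00000000000000000000000000000000000111111111111110000000


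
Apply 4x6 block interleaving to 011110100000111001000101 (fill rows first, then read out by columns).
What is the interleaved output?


Matrix:
  011110
  100000
  111001
  000101
Read columns: 011010101010100110000011

011010101010100110000011


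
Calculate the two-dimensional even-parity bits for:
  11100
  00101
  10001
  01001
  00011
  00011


Row parities: 100000
Column parities: 00001

Row P: 100000, Col P: 00001, Corner: 1


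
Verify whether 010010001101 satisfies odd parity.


Number of 1s: 5

Yes, parity is correct (5 ones)


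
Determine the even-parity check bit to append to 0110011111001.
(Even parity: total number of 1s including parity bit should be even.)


Number of 1s in data: 8
Parity bit: 0

0


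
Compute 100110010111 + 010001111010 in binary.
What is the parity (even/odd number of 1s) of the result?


100110010111 = 2455
010001111010 = 1146
Sum = 3601 = 111000010001
1s count = 5

odd parity (5 ones in 111000010001)


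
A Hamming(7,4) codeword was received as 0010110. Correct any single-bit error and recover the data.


Syndrome = 0: no error detected

Data: 1110 (no errors)


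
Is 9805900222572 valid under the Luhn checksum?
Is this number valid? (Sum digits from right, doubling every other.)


Luhn sum = 48
48 mod 10 = 8

Invalid (Luhn sum mod 10 = 8)


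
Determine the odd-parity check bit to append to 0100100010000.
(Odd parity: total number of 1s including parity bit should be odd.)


Number of 1s in data: 3
Parity bit: 0

0


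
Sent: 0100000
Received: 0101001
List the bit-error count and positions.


XOR: 0001001

2 error(s) at position(s): 3, 6


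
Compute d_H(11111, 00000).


XOR: 11111
Count of 1s: 5

5


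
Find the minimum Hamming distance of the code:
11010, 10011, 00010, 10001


Comparing all pairs, minimum distance: 1
Can detect 0 errors, correct 0 errors

1


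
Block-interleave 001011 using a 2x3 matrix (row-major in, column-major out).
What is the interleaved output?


Matrix:
  001
  011
Read columns: 000111

000111


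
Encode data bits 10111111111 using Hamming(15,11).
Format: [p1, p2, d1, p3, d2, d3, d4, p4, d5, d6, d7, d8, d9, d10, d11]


Parity bits: p1=0, p2=1, p3=0, p4=1

011001111111111


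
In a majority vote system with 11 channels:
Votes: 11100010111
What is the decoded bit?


Ones: 7 out of 11
Threshold: 6

1 (7/11 voted 1)


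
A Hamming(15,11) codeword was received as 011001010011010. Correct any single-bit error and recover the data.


Syndrome = 6: error at position 6

Data: 10000011010 (corrected bit 6)


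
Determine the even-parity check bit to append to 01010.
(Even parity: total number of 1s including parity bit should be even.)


Number of 1s in data: 2
Parity bit: 0

0


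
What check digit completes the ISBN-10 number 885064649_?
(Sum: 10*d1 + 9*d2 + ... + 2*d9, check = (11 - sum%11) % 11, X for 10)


Weighted sum: 302
302 mod 11 = 5

Check digit: 6


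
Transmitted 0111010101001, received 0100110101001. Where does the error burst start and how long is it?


XOR: 0011100000000

Burst at position 2, length 3


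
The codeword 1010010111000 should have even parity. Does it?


Number of 1s: 6

Yes, parity is correct (6 ones)


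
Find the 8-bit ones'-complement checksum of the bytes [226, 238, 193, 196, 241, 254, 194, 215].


Sum = 1757 mod 256 = 221
Complement = 34

34


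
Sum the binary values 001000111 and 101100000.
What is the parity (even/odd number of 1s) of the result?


001000111 = 71
101100000 = 352
Sum = 423 = 110100111
1s count = 6

even parity (6 ones in 110100111)


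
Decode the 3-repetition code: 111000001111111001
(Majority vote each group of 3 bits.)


Groups: 111, 000, 001, 111, 111, 001
Majority votes: 100110

100110


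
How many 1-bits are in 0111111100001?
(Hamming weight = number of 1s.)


Counting 1s in 0111111100001

8


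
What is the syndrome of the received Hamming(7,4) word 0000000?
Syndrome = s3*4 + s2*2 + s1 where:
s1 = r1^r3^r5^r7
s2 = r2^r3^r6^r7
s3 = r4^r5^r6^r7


s1=0, s2=0, s3=0

Syndrome = 0 (no error)


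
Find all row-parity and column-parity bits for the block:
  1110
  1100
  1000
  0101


Row parities: 1010
Column parities: 1111

Row P: 1010, Col P: 1111, Corner: 0


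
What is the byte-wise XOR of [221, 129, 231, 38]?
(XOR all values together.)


XOR chain: 221 ^ 129 ^ 231 ^ 38 = 157

157


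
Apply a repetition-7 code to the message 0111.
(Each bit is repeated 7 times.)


Each bit -> 7 copies

0000000111111111111111111111


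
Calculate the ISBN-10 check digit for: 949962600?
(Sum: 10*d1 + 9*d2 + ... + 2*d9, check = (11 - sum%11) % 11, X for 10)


Weighted sum: 331
331 mod 11 = 1

Check digit: X


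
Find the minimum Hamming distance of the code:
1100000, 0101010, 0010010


Comparing all pairs, minimum distance: 3
Can detect 2 errors, correct 1 errors

3


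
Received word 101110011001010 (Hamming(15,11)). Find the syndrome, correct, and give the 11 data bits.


Syndrome = 0: no error detected

Data: 11001001010 (no errors)


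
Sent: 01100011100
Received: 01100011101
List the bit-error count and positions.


XOR: 00000000001

1 error(s) at position(s): 10


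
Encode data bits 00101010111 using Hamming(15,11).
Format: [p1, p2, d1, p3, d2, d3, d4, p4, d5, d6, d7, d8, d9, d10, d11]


Parity bits: p1=0, p2=0, p3=0, p4=1

000001011010111


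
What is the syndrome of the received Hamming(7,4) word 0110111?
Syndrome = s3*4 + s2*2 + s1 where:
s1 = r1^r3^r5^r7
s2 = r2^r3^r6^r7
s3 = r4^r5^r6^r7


s1=1, s2=0, s3=1

Syndrome = 5 (error at position 5)


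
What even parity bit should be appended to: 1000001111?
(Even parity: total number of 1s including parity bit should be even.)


Number of 1s in data: 5
Parity bit: 1

1


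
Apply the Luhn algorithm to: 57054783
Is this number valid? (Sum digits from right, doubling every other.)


Luhn sum = 38
38 mod 10 = 8

Invalid (Luhn sum mod 10 = 8)


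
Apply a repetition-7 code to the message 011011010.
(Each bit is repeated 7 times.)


Each bit -> 7 copies

000000011111111111111000000011111111111111000000011111110000000


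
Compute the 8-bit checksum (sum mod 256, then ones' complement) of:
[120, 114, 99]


Sum = 333 mod 256 = 77
Complement = 178

178


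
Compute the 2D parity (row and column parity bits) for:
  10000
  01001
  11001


Row parities: 101
Column parities: 00000

Row P: 101, Col P: 00000, Corner: 0


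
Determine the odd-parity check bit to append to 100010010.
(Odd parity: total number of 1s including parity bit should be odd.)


Number of 1s in data: 3
Parity bit: 0

0


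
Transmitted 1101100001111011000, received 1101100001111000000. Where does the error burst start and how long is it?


XOR: 0000000000000011000

Burst at position 14, length 2


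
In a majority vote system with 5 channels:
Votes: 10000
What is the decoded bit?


Ones: 1 out of 5
Threshold: 3

0 (1/5 voted 1)


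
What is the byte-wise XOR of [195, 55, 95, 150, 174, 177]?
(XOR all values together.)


XOR chain: 195 ^ 55 ^ 95 ^ 150 ^ 174 ^ 177 = 34

34


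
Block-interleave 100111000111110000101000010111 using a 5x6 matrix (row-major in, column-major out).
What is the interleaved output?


Matrix:
  100111
  000111
  110000
  101000
  010111
Read columns: 101100010100010110011100111001

101100010100010110011100111001


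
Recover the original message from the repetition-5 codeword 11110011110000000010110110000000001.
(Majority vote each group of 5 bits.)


Groups: 11110, 01111, 00000, 00010, 11011, 00000, 00001
Majority votes: 1100100

1100100


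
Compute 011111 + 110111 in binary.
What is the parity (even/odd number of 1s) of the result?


011111 = 31
110111 = 55
Sum = 86 = 1010110
1s count = 4

even parity (4 ones in 1010110)


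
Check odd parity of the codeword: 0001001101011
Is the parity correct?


Number of 1s: 6

No, parity error (6 ones)


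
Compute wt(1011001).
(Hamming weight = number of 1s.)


Counting 1s in 1011001

4


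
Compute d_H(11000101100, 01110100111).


XOR: 10110001011
Count of 1s: 6

6


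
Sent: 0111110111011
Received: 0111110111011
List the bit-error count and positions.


XOR: 0000000000000

0 errors (received matches sent)


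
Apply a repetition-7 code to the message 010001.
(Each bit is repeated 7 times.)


Each bit -> 7 copies

000000011111110000000000000000000001111111


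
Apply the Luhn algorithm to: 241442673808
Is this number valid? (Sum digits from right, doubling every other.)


Luhn sum = 56
56 mod 10 = 6

Invalid (Luhn sum mod 10 = 6)


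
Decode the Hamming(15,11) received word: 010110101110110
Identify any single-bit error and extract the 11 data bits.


Syndrome = 15: error at position 15

Data: 01011110111 (corrected bit 15)


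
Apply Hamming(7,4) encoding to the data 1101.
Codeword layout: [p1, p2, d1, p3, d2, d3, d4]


Parity bits: p1=1, p2=0, p3=0

1010101


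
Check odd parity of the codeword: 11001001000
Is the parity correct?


Number of 1s: 4

No, parity error (4 ones)


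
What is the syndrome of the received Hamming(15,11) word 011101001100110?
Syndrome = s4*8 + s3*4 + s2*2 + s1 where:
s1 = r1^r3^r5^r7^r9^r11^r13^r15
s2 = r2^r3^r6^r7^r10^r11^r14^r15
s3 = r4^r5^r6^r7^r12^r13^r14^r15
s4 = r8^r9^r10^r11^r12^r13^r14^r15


s1=1, s2=1, s3=0, s4=0

Syndrome = 3 (error at position 3)


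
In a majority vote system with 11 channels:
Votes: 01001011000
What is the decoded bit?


Ones: 4 out of 11
Threshold: 6

0 (4/11 voted 1)


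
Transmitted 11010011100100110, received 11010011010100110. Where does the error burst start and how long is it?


XOR: 00000000110000000

Burst at position 8, length 2


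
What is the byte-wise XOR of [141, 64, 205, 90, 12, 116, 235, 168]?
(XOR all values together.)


XOR chain: 141 ^ 64 ^ 205 ^ 90 ^ 12 ^ 116 ^ 235 ^ 168 = 97

97


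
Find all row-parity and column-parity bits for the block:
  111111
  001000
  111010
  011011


Row parities: 0100
Column parities: 010110

Row P: 0100, Col P: 010110, Corner: 1


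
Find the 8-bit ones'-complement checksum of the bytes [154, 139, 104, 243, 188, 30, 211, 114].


Sum = 1183 mod 256 = 159
Complement = 96

96


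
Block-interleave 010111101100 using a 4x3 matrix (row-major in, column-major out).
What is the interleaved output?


Matrix:
  010
  111
  101
  100
Read columns: 011111000110

011111000110


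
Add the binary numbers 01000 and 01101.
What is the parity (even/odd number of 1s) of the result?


01000 = 8
01101 = 13
Sum = 21 = 10101
1s count = 3

odd parity (3 ones in 10101)


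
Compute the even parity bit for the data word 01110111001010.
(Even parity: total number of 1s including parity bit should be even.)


Number of 1s in data: 8
Parity bit: 0

0


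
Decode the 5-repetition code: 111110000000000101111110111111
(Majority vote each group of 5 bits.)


Groups: 11111, 00000, 00000, 10111, 11101, 11111
Majority votes: 100111

100111


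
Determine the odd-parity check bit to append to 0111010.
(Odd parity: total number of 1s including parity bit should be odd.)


Number of 1s in data: 4
Parity bit: 1

1


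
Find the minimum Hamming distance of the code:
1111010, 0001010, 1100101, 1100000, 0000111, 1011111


Comparing all pairs, minimum distance: 2
Can detect 1 errors, correct 0 errors

2


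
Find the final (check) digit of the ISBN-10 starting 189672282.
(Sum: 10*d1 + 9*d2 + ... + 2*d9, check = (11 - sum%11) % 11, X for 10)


Weighted sum: 284
284 mod 11 = 9

Check digit: 2


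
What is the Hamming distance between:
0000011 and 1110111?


XOR: 1110100
Count of 1s: 4

4


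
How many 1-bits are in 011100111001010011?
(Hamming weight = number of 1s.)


Counting 1s in 011100111001010011

10


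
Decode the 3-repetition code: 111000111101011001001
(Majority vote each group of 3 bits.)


Groups: 111, 000, 111, 101, 011, 001, 001
Majority votes: 1011100

1011100


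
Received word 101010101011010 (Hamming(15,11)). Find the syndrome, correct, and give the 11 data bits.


Syndrome = 0: no error detected

Data: 11011011010 (no errors)


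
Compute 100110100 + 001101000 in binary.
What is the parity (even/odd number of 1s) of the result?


100110100 = 308
001101000 = 104
Sum = 412 = 110011100
1s count = 5

odd parity (5 ones in 110011100)


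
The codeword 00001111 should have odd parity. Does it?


Number of 1s: 4

No, parity error (4 ones)


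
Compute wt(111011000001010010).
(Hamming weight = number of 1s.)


Counting 1s in 111011000001010010

8


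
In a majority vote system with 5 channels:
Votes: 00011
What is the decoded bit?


Ones: 2 out of 5
Threshold: 3

0 (2/5 voted 1)


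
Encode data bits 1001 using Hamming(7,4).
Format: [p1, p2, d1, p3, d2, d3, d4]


Parity bits: p1=0, p2=0, p3=1

0011001


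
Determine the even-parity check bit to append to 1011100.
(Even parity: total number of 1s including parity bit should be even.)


Number of 1s in data: 4
Parity bit: 0

0


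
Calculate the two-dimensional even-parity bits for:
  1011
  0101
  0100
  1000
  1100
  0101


Row parities: 101100
Column parities: 1011

Row P: 101100, Col P: 1011, Corner: 1


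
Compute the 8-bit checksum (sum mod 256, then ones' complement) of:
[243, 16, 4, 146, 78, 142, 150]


Sum = 779 mod 256 = 11
Complement = 244

244


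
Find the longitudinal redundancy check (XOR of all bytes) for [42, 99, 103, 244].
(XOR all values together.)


XOR chain: 42 ^ 99 ^ 103 ^ 244 = 218

218


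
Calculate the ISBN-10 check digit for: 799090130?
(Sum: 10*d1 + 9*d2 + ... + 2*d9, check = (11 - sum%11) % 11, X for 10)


Weighted sum: 290
290 mod 11 = 4

Check digit: 7


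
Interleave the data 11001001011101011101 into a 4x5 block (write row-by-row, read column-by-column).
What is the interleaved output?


Matrix:
  11001
  00101
  11010
  11101
Read columns: 10111011010100101101

10111011010100101101


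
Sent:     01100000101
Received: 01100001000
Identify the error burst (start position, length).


XOR: 00000001101

Burst at position 7, length 4


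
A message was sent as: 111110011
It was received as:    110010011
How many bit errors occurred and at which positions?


XOR: 001100000

2 error(s) at position(s): 2, 3


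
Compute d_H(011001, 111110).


XOR: 100111
Count of 1s: 4

4


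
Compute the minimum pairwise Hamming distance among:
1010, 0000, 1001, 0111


Comparing all pairs, minimum distance: 2
Can detect 1 errors, correct 0 errors

2


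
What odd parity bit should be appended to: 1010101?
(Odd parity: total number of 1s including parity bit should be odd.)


Number of 1s in data: 4
Parity bit: 1

1


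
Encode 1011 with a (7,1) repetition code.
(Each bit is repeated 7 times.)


Each bit -> 7 copies

1111111000000011111111111111


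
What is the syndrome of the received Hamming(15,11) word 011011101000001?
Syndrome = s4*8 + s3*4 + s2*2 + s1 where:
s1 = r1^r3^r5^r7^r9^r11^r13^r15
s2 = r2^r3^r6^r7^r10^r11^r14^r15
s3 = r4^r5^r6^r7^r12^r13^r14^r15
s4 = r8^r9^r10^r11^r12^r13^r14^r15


s1=1, s2=1, s3=0, s4=0

Syndrome = 3 (error at position 3)


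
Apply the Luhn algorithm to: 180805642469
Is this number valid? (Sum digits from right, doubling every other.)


Luhn sum = 50
50 mod 10 = 0

Valid (Luhn sum mod 10 = 0)


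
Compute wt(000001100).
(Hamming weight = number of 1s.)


Counting 1s in 000001100

2


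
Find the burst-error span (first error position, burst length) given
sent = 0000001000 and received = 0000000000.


XOR: 0000001000

Burst at position 6, length 1


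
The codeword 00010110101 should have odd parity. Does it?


Number of 1s: 5

Yes, parity is correct (5 ones)


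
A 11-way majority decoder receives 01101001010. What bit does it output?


Ones: 5 out of 11
Threshold: 6

0 (5/11 voted 1)


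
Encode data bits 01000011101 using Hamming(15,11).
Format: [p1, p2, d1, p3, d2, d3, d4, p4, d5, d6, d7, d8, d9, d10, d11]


Parity bits: p1=0, p2=0, p3=0, p4=0

000010000011101


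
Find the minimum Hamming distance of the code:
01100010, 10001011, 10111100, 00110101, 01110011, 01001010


Comparing all pairs, minimum distance: 2
Can detect 1 errors, correct 0 errors

2


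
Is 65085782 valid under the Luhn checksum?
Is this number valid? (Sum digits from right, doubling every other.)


Luhn sum = 33
33 mod 10 = 3

Invalid (Luhn sum mod 10 = 3)


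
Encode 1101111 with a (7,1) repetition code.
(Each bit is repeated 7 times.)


Each bit -> 7 copies

1111111111111100000001111111111111111111111111111


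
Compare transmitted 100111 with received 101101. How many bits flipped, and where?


XOR: 001010

2 error(s) at position(s): 2, 4


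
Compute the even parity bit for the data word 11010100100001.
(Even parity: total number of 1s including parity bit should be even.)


Number of 1s in data: 6
Parity bit: 0

0


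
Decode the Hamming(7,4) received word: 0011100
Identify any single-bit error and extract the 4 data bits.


Syndrome = 2: error at position 2

Data: 1100 (corrected bit 2)


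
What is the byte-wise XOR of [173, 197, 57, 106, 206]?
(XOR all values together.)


XOR chain: 173 ^ 197 ^ 57 ^ 106 ^ 206 = 245

245


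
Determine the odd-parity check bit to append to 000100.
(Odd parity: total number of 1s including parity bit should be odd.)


Number of 1s in data: 1
Parity bit: 0

0


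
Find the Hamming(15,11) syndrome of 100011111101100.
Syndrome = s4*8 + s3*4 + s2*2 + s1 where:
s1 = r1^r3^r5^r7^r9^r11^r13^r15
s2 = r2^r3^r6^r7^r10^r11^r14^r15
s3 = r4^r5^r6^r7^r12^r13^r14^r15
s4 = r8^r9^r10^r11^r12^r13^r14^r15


s1=1, s2=1, s3=1, s4=1

Syndrome = 15 (error at position 15)


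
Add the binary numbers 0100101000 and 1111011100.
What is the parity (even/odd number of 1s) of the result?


0100101000 = 296
1111011100 = 988
Sum = 1284 = 10100000100
1s count = 3

odd parity (3 ones in 10100000100)


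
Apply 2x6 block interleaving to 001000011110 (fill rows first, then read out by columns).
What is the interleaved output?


Matrix:
  001000
  011110
Read columns: 000111010100

000111010100


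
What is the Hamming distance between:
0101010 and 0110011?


XOR: 0011001
Count of 1s: 3

3


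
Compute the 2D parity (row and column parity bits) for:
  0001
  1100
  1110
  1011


Row parities: 1011
Column parities: 1000

Row P: 1011, Col P: 1000, Corner: 1


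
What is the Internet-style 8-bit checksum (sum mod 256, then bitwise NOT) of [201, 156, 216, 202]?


Sum = 775 mod 256 = 7
Complement = 248

248


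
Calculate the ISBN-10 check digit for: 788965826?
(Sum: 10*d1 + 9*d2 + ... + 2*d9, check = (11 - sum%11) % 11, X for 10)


Weighted sum: 380
380 mod 11 = 6

Check digit: 5


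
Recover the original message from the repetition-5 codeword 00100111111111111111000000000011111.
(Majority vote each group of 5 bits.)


Groups: 00100, 11111, 11111, 11111, 00000, 00000, 11111
Majority votes: 0111001

0111001


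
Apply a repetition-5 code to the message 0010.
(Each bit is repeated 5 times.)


Each bit -> 5 copies

00000000001111100000


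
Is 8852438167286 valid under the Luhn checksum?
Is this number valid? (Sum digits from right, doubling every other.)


Luhn sum = 70
70 mod 10 = 0

Valid (Luhn sum mod 10 = 0)


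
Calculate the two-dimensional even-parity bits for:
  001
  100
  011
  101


Row parities: 1100
Column parities: 011

Row P: 1100, Col P: 011, Corner: 0


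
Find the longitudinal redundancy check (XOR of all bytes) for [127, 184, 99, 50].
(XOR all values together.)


XOR chain: 127 ^ 184 ^ 99 ^ 50 = 150

150


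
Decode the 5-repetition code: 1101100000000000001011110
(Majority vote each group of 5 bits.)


Groups: 11011, 00000, 00000, 00010, 11110
Majority votes: 10001

10001


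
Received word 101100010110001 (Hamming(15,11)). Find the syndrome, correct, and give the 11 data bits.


Syndrome = 0: no error detected

Data: 10000110001 (no errors)


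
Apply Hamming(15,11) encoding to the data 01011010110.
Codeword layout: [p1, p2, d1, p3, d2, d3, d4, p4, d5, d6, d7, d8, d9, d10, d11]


Parity bits: p1=1, p2=1, p3=0, p4=0

110010101010110


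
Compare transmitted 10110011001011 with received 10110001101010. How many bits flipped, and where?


XOR: 00000010100001

3 error(s) at position(s): 6, 8, 13


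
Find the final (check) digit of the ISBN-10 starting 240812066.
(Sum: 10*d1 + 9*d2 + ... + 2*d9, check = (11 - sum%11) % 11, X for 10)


Weighted sum: 158
158 mod 11 = 4

Check digit: 7


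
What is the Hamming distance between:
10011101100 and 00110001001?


XOR: 10101100101
Count of 1s: 6

6


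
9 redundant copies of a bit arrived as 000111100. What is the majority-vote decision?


Ones: 4 out of 9
Threshold: 5

0 (4/9 voted 1)


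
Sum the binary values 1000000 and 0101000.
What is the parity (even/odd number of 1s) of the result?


1000000 = 64
0101000 = 40
Sum = 104 = 1101000
1s count = 3

odd parity (3 ones in 1101000)


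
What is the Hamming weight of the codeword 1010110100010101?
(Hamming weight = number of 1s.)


Counting 1s in 1010110100010101

8


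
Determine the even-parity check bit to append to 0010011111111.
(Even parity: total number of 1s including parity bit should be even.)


Number of 1s in data: 9
Parity bit: 1

1


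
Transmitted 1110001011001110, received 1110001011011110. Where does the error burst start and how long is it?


XOR: 0000000000010000

Burst at position 11, length 1


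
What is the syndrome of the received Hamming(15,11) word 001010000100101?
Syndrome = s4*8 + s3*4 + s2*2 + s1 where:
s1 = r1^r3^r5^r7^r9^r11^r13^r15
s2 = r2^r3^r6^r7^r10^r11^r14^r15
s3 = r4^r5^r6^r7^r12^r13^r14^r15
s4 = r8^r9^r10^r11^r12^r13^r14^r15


s1=0, s2=1, s3=1, s4=1

Syndrome = 14 (error at position 14)


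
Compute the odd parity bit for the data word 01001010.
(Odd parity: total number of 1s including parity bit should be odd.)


Number of 1s in data: 3
Parity bit: 0

0


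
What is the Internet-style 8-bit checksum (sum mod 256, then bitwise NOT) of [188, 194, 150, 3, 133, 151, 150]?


Sum = 969 mod 256 = 201
Complement = 54

54


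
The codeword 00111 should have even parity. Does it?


Number of 1s: 3

No, parity error (3 ones)


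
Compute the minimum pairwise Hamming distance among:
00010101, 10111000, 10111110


Comparing all pairs, minimum distance: 2
Can detect 1 errors, correct 0 errors

2


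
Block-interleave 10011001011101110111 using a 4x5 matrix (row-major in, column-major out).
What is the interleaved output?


Matrix:
  10011
  00101
  11011
  10111
Read columns: 10110010010110111111

10110010010110111111


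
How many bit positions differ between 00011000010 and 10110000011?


XOR: 10101000001
Count of 1s: 4

4


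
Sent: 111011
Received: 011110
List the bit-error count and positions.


XOR: 100101

3 error(s) at position(s): 0, 3, 5


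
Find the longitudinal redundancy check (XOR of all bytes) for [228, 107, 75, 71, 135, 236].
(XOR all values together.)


XOR chain: 228 ^ 107 ^ 75 ^ 71 ^ 135 ^ 236 = 232

232


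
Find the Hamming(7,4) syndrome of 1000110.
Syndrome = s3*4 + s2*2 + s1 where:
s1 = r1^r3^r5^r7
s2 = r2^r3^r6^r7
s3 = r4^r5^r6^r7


s1=0, s2=1, s3=0

Syndrome = 2 (error at position 2)


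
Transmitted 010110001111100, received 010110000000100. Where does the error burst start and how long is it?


XOR: 000000001111000

Burst at position 8, length 4


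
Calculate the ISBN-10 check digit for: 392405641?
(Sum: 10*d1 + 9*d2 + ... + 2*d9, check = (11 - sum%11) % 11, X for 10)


Weighted sum: 218
218 mod 11 = 9

Check digit: 2


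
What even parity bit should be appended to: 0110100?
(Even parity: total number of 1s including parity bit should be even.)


Number of 1s in data: 3
Parity bit: 1

1


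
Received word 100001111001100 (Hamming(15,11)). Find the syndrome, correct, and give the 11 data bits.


Syndrome = 0: no error detected

Data: 00111001100 (no errors)


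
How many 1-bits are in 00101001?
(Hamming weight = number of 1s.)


Counting 1s in 00101001

3


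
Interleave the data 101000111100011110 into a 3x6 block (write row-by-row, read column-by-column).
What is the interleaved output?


Matrix:
  101000
  111100
  011110
Read columns: 110011111011001000

110011111011001000


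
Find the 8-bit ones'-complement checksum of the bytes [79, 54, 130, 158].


Sum = 421 mod 256 = 165
Complement = 90

90


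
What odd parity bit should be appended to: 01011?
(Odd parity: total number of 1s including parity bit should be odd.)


Number of 1s in data: 3
Parity bit: 0

0


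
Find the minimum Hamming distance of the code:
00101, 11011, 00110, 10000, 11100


Comparing all pairs, minimum distance: 2
Can detect 1 errors, correct 0 errors

2


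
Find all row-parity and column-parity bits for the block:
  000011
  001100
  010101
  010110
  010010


Row parities: 00110
Column parities: 011110

Row P: 00110, Col P: 011110, Corner: 0


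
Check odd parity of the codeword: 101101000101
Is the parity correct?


Number of 1s: 6

No, parity error (6 ones)


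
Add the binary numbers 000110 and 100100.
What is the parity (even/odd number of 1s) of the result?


000110 = 6
100100 = 36
Sum = 42 = 101010
1s count = 3

odd parity (3 ones in 101010)


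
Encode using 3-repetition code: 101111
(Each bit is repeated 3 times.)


Each bit -> 3 copies

111000111111111111


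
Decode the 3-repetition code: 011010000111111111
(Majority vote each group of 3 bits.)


Groups: 011, 010, 000, 111, 111, 111
Majority votes: 100111

100111


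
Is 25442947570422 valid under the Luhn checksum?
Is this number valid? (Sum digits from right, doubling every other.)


Luhn sum = 67
67 mod 10 = 7

Invalid (Luhn sum mod 10 = 7)


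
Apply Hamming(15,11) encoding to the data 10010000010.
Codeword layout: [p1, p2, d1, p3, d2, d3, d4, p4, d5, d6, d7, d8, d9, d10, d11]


Parity bits: p1=0, p2=1, p3=0, p4=1

011000110000010


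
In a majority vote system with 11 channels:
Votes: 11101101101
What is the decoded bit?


Ones: 8 out of 11
Threshold: 6

1 (8/11 voted 1)


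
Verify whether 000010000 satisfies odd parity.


Number of 1s: 1

Yes, parity is correct (1 ones)


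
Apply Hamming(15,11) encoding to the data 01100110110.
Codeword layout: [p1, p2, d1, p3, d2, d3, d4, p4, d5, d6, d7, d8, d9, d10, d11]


Parity bits: p1=1, p2=0, p3=0, p4=0

100011000110110


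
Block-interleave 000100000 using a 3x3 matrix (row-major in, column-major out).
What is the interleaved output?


Matrix:
  000
  100
  000
Read columns: 010000000

010000000


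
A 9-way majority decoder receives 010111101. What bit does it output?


Ones: 6 out of 9
Threshold: 5

1 (6/9 voted 1)


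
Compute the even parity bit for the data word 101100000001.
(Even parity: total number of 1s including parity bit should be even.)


Number of 1s in data: 4
Parity bit: 0

0


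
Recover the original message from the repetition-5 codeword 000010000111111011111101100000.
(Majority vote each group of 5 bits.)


Groups: 00001, 00001, 11111, 01111, 11011, 00000
Majority votes: 001110

001110


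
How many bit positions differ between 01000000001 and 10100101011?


XOR: 11100101010
Count of 1s: 6

6


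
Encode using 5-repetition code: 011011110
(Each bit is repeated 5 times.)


Each bit -> 5 copies

000001111111111000001111111111111111111100000


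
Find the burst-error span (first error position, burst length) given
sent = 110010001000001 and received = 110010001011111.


XOR: 000000000011110

Burst at position 10, length 4


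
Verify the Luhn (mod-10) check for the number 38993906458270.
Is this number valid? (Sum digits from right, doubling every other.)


Luhn sum = 80
80 mod 10 = 0

Valid (Luhn sum mod 10 = 0)


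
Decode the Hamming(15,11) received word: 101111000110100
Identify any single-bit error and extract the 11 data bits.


Syndrome = 9: error at position 9

Data: 11101110100 (corrected bit 9)


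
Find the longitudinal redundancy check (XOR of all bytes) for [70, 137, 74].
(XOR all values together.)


XOR chain: 70 ^ 137 ^ 74 = 133

133


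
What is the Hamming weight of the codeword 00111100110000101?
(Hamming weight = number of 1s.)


Counting 1s in 00111100110000101

8


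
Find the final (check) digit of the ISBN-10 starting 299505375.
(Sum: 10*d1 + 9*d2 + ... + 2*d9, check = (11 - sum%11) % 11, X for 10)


Weighted sum: 276
276 mod 11 = 1

Check digit: X


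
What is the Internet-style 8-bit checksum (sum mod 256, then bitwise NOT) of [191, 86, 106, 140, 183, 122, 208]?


Sum = 1036 mod 256 = 12
Complement = 243

243


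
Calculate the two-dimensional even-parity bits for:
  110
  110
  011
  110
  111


Row parities: 00001
Column parities: 010

Row P: 00001, Col P: 010, Corner: 1


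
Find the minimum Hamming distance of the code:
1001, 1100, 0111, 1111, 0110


Comparing all pairs, minimum distance: 1
Can detect 0 errors, correct 0 errors

1


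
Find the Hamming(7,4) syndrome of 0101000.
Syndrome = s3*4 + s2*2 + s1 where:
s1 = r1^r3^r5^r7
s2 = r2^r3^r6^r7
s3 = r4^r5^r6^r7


s1=0, s2=1, s3=1

Syndrome = 6 (error at position 6)


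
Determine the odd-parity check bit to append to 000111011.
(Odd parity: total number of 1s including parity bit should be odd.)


Number of 1s in data: 5
Parity bit: 0

0


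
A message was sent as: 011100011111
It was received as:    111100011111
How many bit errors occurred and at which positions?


XOR: 100000000000

1 error(s) at position(s): 0


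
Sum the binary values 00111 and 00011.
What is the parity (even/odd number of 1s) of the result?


00111 = 7
00011 = 3
Sum = 10 = 1010
1s count = 2

even parity (2 ones in 1010)


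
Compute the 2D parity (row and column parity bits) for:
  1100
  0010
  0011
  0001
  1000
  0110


Row parities: 010110
Column parities: 0010

Row P: 010110, Col P: 0010, Corner: 1


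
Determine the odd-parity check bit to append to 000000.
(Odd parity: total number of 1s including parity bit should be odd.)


Number of 1s in data: 0
Parity bit: 1

1


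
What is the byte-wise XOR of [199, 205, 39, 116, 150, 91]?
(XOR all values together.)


XOR chain: 199 ^ 205 ^ 39 ^ 116 ^ 150 ^ 91 = 148

148


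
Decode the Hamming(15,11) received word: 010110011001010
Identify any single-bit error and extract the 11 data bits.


Syndrome = 0: no error detected

Data: 01001001010 (no errors)


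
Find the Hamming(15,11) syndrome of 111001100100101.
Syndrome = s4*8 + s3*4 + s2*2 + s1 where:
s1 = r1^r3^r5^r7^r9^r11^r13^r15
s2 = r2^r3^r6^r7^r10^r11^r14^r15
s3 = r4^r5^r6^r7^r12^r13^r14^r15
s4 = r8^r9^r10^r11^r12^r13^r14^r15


s1=1, s2=0, s3=0, s4=1

Syndrome = 9 (error at position 9)


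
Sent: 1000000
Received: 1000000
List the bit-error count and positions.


XOR: 0000000

0 errors (received matches sent)


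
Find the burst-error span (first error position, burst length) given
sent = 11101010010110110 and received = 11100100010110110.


XOR: 00001110000000000

Burst at position 4, length 3


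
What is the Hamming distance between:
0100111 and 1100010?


XOR: 1000101
Count of 1s: 3

3


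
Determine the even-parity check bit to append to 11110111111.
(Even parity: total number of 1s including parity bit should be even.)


Number of 1s in data: 10
Parity bit: 0

0


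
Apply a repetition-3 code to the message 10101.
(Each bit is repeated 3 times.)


Each bit -> 3 copies

111000111000111


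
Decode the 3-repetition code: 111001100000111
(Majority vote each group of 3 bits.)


Groups: 111, 001, 100, 000, 111
Majority votes: 10001

10001


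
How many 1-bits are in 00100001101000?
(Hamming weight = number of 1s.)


Counting 1s in 00100001101000

4


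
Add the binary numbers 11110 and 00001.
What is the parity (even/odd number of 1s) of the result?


11110 = 30
00001 = 1
Sum = 31 = 11111
1s count = 5

odd parity (5 ones in 11111)


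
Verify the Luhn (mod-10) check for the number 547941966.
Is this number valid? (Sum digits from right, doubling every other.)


Luhn sum = 53
53 mod 10 = 3

Invalid (Luhn sum mod 10 = 3)


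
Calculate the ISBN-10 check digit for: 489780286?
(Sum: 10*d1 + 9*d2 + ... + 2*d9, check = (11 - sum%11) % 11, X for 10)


Weighted sum: 325
325 mod 11 = 6

Check digit: 5


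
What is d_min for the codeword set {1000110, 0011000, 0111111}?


Comparing all pairs, minimum distance: 4
Can detect 3 errors, correct 1 errors

4


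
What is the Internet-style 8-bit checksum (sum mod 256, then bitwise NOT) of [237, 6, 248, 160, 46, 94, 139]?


Sum = 930 mod 256 = 162
Complement = 93

93


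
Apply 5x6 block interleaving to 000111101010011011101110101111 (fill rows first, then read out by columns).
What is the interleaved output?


Matrix:
  000111
  101010
  011011
  101110
  101111
Read columns: 010110010001111100111111110101

010110010001111100111111110101
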